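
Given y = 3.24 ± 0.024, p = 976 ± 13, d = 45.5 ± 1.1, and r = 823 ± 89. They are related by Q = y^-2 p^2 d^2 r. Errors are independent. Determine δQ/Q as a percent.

Q is a product of powers, so relative uncertainties combine in quadrature:
  (-2·δy/y)² = (-2×0.00741)² = 0.000219;  (2·δp/p)² = (2×0.0133)² = 0.000710;  (2·δd/d)² = (2×0.0242)² = 0.00234;  (1·δr/r)² = (1×0.108)² = 0.0117
δQ/Q = √(0.0150) = 0.122

12.2%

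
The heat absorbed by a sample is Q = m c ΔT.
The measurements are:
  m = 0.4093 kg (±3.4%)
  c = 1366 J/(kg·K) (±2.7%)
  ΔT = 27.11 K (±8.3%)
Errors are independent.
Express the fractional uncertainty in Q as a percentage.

For a monomial Q ∝ m, c, ΔT, fractional errors add in quadrature:
  (1·δm/m)² = (1×0.0340)² = 0.00116;  (1·δc/c)² = (1×0.0270)² = 0.000729;  (1·δΔT/ΔT)² = (1×0.0830)² = 0.00689
δQ/Q = √(0.00877) = 0.0937

9.37%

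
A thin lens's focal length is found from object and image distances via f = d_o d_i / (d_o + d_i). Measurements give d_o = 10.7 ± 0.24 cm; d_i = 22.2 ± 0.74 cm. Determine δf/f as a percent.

1.86%

∂f/∂d_o = (d_i/(d_o+d_i))² = 0.455;  ∂f/∂d_i = (d_o/(d_o+d_i))² = 0.106
δf = √((∂f/∂d_o · δd_o)² + (∂f/∂d_i · δd_i)²) = √(0.0119 + 0.00613) = 0.134 cm
f = 7.22 cm, so δf/f = 0.134/7.22 = 0.0186.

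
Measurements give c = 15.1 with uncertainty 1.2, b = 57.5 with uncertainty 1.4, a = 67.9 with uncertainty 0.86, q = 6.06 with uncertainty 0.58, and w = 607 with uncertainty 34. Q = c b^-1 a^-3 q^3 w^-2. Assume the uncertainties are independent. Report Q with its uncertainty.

(5.07 ± 1.63) × 10^-10

Q is a product of powers, so relative uncertainties combine in quadrature:
  (1·δc/c)² = (1×0.0795)² = 0.00632;  (-1·δb/b)² = (-1×0.0243)² = 0.000593;  (-3·δa/a)² = (-3×0.0127)² = 0.00144;  (3·δq/q)² = (3×0.0957)² = 0.0824;  (-2·δw/w)² = (-2×0.0560)² = 0.0125
δQ/Q = √(0.103) = 0.321
Q = 5.07e-10, so δQ = 0.321 × 5.07e-10 = 1.63e-10.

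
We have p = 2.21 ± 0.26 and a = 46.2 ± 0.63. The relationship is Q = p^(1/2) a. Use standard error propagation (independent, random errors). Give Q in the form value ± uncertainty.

Each factor contributes (exponent × relative error)² to (δQ/Q)²:
  (½·δp/p)² = (0.5×0.118)² = 0.00346;  (1·δa/a)² = (1×0.0136)² = 0.000186
δQ/Q = √(0.00365) = 0.0604
Q = 68.7, so δQ = 0.0604 × 68.7 = 4.15.

68.7 ± 4.15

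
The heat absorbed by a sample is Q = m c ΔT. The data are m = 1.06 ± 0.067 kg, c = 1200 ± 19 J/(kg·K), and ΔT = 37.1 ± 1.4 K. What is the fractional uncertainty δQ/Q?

0.0753

Each factor contributes (exponent × relative error)² to (δQ/Q)²:
  (1·δm/m)² = (1×0.0632)² = 0.00400;  (1·δc/c)² = (1×0.0158)² = 0.000251;  (1·δΔT/ΔT)² = (1×0.0377)² = 0.00142
δQ/Q = √(0.00567) = 0.0753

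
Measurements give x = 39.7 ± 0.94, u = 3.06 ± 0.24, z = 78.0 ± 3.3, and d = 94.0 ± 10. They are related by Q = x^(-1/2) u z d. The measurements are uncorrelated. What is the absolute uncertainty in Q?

Since Q is a product/quotient, work with relative uncertainties:
  (−½·δx/x)² = (-0.5×0.0237)² = 0.000140;  (1·δu/u)² = (1×0.0784)² = 0.00615;  (1·δz/z)² = (1×0.0423)² = 0.00179;  (1·δd/d)² = (1×0.106)² = 0.0113
δQ/Q = √(0.0194) = 0.139
Q = 3560, so δQ = 0.139 × 3560 = 496.

496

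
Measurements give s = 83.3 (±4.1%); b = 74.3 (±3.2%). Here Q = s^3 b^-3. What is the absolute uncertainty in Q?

Each factor contributes (exponent × relative error)² to (δQ/Q)²:
  (3·δs/s)² = (3×0.0410)² = 0.0151;  (-3·δb/b)² = (-3×0.0320)² = 0.00922
δQ/Q = √(0.0243) = 0.156
Q = 1.41, so δQ = 0.156 × 1.41 = 0.220.

0.220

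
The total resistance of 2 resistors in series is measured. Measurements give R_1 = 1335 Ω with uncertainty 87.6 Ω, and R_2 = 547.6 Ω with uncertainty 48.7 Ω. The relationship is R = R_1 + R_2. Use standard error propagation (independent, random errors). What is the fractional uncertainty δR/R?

For a sum/difference, combine absolute errors in quadrature:
  (δR_1)² = 7670;  (δR_2)² = 2370
δR = √(10000) = 100 Ω
R = 1883 Ω, so δR/R = 100/1883 = 0.0532.

0.0532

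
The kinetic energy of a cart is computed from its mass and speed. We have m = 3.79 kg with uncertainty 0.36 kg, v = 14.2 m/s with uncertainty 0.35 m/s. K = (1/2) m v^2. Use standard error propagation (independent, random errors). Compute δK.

40.9 J

For a monomial K ∝ m, v^2, fractional errors add in quadrature:
  (1·δm/m)² = (1×0.0950)² = 0.00902;  (2·δv/v)² = (2×0.0246)² = 0.00243
δK/K = √(0.0115) = 0.107
K = 382 J, so δK = 0.107 × 382 = 40.9 J.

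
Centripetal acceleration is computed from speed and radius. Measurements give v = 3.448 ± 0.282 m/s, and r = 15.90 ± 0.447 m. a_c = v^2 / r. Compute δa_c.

Each factor contributes (exponent × relative error)² to (δa_c/a_c)²:
  (2·δv/v)² = (2×0.0818)² = 0.0268;  (-1·δr/r)² = (-1×0.0281)² = 0.000790
δa_c/a_c = √(0.0275) = 0.166
a_c = 0.7477 m/s^2, so δa_c = 0.166 × 0.7477 = 0.124 m/s^2.

0.124 m/s^2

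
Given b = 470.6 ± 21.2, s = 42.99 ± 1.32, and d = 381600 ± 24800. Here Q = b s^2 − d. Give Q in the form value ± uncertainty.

Let p = b·s^2 = 869700. δp/p = √((1·δb/b)² + (2·δs/s)²) = √(0.00203 + 0.00377) = 0.0762, so δp = 66200.
Q = p − d: δQ = √(δp² + δd²) = √(4.39e+09 + 6.15e+08) = 70700
Q = 488100.

488100 ± 70700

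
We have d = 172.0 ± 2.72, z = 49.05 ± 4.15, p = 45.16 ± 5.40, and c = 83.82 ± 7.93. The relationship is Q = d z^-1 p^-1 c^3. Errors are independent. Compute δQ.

14600

Relative error in a monomial: (δQ/Q)² = Σ (nᵢ · δxᵢ/xᵢ)².
  (1·δd/d)² = (1×0.0158)² = 0.000250;  (-1·δz/z)² = (-1×0.0846)² = 0.00716;  (-1·δp/p)² = (-1×0.120)² = 0.0143;  (3·δc/c)² = (3×0.0946)² = 0.0806
δQ/Q = √(0.102) = 0.320
Q = 45730, so δQ = 0.320 × 45730 = 14600.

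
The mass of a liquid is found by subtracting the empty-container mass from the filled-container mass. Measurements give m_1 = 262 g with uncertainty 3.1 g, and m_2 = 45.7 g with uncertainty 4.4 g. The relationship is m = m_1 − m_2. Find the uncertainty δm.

5.38 g

Absolute uncertainties add in quadrature for a linear combination:
  (δm_1)² = 9.61;  (δm_2)² = 19.4
δm = √(29.0) = 5.38 g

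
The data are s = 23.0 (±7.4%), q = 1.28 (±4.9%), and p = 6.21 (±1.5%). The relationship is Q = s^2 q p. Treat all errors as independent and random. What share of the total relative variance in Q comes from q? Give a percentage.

(δQ/Q)² = (2·δs/s)² + (1·δq/q)² + (1·δp/p)²
  s term: (2×0.0740)² = 0.0219
  q term: (1×0.0490)² = 0.00240
  p term: (1×0.0150)² = 0.000225
Total = 0.0245. Share from q = 0.00240/0.0245 = 0.0979.

9.79%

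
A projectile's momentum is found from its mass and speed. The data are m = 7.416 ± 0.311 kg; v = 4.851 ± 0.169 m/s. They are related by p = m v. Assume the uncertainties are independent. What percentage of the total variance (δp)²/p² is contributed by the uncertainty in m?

(δp/p)² = (1·δm/m)² + (1·δv/v)²
  m term: (1×0.0419)² = 0.00176
  v term: (1×0.0348)² = 0.00121
Total = 0.00297. Share from m = 0.00176/0.00297 = 0.592.

59.2%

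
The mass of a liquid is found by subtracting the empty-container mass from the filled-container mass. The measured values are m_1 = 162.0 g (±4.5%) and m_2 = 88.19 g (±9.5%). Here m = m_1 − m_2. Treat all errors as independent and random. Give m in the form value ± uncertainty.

73.81 ± 11.1 g

For a sum/difference, combine absolute errors in quadrature:
  (δm_1)² = 53.1;  (δm_2)² = 70.2
δm = √(123) = 11.1 g
m = 73.81 g.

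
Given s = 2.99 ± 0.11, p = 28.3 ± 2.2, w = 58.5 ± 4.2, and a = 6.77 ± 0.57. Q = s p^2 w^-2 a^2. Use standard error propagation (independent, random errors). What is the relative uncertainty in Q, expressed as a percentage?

Relative error in a monomial: (δQ/Q)² = Σ (nᵢ · δxᵢ/xᵢ)².
  (1·δs/s)² = (1×0.0368)² = 0.00135;  (2·δp/p)² = (2×0.0777)² = 0.0242;  (-2·δw/w)² = (-2×0.0718)² = 0.0206;  (2·δa/a)² = (2×0.0842)² = 0.0284
δQ/Q = √(0.0745) = 0.273

27.3%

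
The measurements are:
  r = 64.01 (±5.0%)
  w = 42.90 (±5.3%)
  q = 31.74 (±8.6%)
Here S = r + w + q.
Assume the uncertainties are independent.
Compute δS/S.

Absolute uncertainties add in quadrature for a linear combination:
  (δr)² = 10.2;  (δw)² = 5.17;  (δq)² = 7.45
δS = √(22.9) = 4.78
S = 138.7, so δS/S = 4.78/138.7 = 0.0345.

0.0345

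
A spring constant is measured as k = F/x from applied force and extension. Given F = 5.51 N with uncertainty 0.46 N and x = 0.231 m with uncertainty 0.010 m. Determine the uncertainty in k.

k is a product of powers, so relative uncertainties combine in quadrature:
  (1·δF/F)² = (1×0.0835)² = 0.00697;  (-1·δx/x)² = (-1×0.0433)² = 0.00187
δk/k = √(0.00884) = 0.0940
k = 23.9 N/m, so δk = 0.0940 × 23.9 = 2.24 N/m.

2.24 N/m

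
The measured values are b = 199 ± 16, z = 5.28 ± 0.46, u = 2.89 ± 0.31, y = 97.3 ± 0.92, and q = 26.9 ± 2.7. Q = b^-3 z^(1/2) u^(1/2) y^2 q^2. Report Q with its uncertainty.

3.40 ± 1.09

Products/powers → add relative errors in quadrature, weighted by exponent:
  (-3·δb/b)² = (-3×0.0804)² = 0.0582;  (½·δz/z)² = (0.5×0.0871)² = 0.00190;  (½·δu/u)² = (0.5×0.107)² = 0.00288;  (2·δy/y)² = (2×0.00946)² = 0.000358;  (2·δq/q)² = (2×0.100)² = 0.0403
δQ/Q = √(0.104) = 0.322
Q = 3.40, so δQ = 0.322 × 3.40 = 1.09.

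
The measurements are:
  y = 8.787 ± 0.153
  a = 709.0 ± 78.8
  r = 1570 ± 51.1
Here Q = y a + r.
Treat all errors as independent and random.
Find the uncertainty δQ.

Let p = y·a = 6230. δp/p = √((1·δy/y)² + (1·δa/a)²) = √(0.000303 + 0.0124) = 0.112, so δp = 701.
Q = p + r: δQ = √(δp² + δr²) = √(4.91e+05 + 2610) = 703

703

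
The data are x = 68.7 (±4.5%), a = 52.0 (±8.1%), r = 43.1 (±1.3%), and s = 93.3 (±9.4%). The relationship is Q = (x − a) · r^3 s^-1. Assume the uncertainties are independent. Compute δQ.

Let u = x − a = 16.7. δu = √(δx² + δa²) = √(9.56 + 17.7) = 5.22, so δu/u = 0.313.
Q is then a monomial in u, r, s:
δQ/Q = √((δu/u)² + (3·δr/r)² + (-1·δs/s)²) = √(0.0979 + 0.00152 + 0.00884) = 0.329
Q = 14300, so δQ = 0.329 × 14300 = 4710.

4710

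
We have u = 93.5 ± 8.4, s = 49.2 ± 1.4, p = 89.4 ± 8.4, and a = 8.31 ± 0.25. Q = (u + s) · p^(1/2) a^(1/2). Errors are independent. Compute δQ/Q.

0.0774

Let w = u + s = 143. δw = √(δu² + δs²) = √(70.6 + 1.96) = 8.52, so δw/w = 0.0597.
Q is then a monomial in w, p, a:
δQ/Q = √((δw/w)² + (½·δp/p)² + (½·δa/a)²) = √(0.00356 + 0.00221 + 0.000226) = 0.0774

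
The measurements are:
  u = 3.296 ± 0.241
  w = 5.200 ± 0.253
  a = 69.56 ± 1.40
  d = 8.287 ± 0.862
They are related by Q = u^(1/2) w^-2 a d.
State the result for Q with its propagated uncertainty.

38.70 ± 5.74

For a monomial Q ∝ u^(1/2), w^-2, a, d, fractional errors add in quadrature:
  (½·δu/u)² = (0.5×0.0731)² = 0.00134;  (-2·δw/w)² = (-2×0.0487)² = 0.00947;  (1·δa/a)² = (1×0.0201)² = 0.000405;  (1·δd/d)² = (1×0.104)² = 0.0108
δQ/Q = √(0.0220) = 0.148
Q = 38.70, so δQ = 0.148 × 38.70 = 5.74.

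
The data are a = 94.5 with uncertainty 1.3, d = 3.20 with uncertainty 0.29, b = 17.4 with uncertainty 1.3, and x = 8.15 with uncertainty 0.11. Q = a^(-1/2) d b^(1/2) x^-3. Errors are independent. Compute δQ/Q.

0.106

Q is a product of powers, so relative uncertainties combine in quadrature:
  (−½·δa/a)² = (-0.5×0.0138)² = 4.73e-05;  (1·δd/d)² = (1×0.0906)² = 0.00821;  (½·δb/b)² = (0.5×0.0747)² = 0.00140;  (-3·δx/x)² = (-3×0.0135)² = 0.00164
δQ/Q = √(0.0113) = 0.106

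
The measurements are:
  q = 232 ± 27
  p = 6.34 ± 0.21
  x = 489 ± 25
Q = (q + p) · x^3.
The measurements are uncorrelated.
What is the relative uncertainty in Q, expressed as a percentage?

19.1%

Let u = q + p = 238. δu = √(δq² + δp²) = √(729 + 0.0441) = 27.0, so δu/u = 0.113.
Q is then a monomial in u, x:
δQ/Q = √((δu/u)² + (3·δx/x)²) = √(0.0128 + 0.0235) = 0.191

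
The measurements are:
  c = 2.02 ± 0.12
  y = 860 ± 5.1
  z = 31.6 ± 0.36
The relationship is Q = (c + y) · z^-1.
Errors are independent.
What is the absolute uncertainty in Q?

Let u = c + y = 862. δu = √(δc² + δy²) = √(0.0144 + 26.0) = 5.10, so δu/u = 0.00592.
Q is then a monomial in u, z:
δQ/Q = √((δu/u)² + (-1·δz/z)²) = √(3.5e-05 + 0.000130) = 0.0128
Q = 27.3, so δQ = 0.0128 × 27.3 = 0.350.

0.350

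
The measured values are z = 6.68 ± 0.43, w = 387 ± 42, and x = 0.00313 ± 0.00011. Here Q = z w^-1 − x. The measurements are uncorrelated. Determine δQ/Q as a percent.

Let p = z·w^-1 = 0.0173. δp/p = √((1·δz/z)² + (-1·δw/w)²) = √(0.00414 + 0.0118) = 0.126, so δp = 0.00218.
Q = p − x: δQ = √(δp² + δx²) = √(4.74e-06 + 1.21e-08) = 0.00218
Q = 0.0141, so δQ/Q = 0.00218/0.0141 = 0.154.

15.4%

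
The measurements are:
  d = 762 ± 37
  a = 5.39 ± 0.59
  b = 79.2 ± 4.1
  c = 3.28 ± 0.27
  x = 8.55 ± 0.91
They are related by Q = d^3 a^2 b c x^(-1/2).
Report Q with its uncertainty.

(1.14 ± 0.326) × 10^12

Each factor contributes (exponent × relative error)² to (δQ/Q)²:
  (3·δd/d)² = (3×0.0486)² = 0.0212;  (2·δa/a)² = (2×0.109)² = 0.0479;  (1·δb/b)² = (1×0.0518)² = 0.00268;  (1·δc/c)² = (1×0.0823)² = 0.00678;  (−½·δx/x)² = (-0.5×0.106)² = 0.00283
δQ/Q = √(0.0814) = 0.285
Q = 1.14e+12, so δQ = 0.285 × 1.14e+12 = 3.26e+11.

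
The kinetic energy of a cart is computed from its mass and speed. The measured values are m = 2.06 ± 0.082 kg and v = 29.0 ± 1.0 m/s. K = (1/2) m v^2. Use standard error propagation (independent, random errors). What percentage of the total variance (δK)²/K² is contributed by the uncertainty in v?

(δK/K)² = (1·δm/m)² + (2·δv/v)²
  m term: (1×0.0398)² = 0.00158
  v term: (2×0.0345)² = 0.00476
Total = 0.00634. Share from v = 0.00476/0.00634 = 0.750.

75.0%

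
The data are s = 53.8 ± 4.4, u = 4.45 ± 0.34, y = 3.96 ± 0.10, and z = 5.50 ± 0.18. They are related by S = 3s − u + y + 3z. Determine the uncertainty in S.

Absolute uncertainties add in quadrature for a linear combination:
  (3·δs)² = 174;  (δu)² = 0.116;  (δy)² = 0.0100;  (3·δz)² = 0.292
δS = √(175) = 13.2

13.2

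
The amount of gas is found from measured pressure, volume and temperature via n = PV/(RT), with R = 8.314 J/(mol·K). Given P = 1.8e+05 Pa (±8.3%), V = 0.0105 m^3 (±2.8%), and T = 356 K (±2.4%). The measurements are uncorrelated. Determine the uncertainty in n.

Relative error in a monomial: (δn/n)² = Σ (nᵢ · δxᵢ/xᵢ)².
  (1·δP/P)² = (1×0.0830)² = 0.00689;  (1·δV/V)² = (1×0.0280)² = 0.000784;  (-1·δT/T)² = (-1×0.0240)² = 0.000576
δn/n = √(0.00825) = 0.0908
n = 0.639 mol, so δn = 0.0908 × 0.639 = 0.0580 mol.

0.0580 mol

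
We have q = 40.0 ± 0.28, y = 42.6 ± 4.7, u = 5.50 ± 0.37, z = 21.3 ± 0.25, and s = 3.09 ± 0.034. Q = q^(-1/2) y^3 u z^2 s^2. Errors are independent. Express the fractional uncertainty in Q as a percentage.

Products/powers → add relative errors in quadrature, weighted by exponent:
  (−½·δq/q)² = (-0.5×0.00700)² = 1.23e-05;  (3·δy/y)² = (3×0.110)² = 0.110;  (1·δu/u)² = (1×0.0673)² = 0.00453;  (2·δz/z)² = (2×0.0117)² = 0.000551;  (2·δs/s)² = (2×0.0110)² = 0.000484
δQ/Q = √(0.115) = 0.339

33.9%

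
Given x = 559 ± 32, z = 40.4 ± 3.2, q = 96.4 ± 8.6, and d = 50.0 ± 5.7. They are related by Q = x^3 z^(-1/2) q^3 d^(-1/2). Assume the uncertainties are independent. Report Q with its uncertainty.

(3.48 ± 1.13) × 10^12

For a monomial Q ∝ x^3, z^(-1/2), q^3, d^(-1/2), fractional errors add in quadrature:
  (3·δx/x)² = (3×0.0572)² = 0.0295;  (−½·δz/z)² = (-0.5×0.0792)² = 0.00157;  (3·δq/q)² = (3×0.0892)² = 0.0716;  (−½·δd/d)² = (-0.5×0.114)² = 0.00325
δQ/Q = √(0.106) = 0.325
Q = 3.48e+12, so δQ = 0.325 × 3.48e+12 = 1.13e+12.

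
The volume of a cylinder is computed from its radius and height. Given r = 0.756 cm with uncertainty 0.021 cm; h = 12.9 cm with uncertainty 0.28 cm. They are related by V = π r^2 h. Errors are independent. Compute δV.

1.38 cm^3

Since V is a product/quotient, work with relative uncertainties:
  (2·δr/r)² = (2×0.0278)² = 0.00309;  (1·δh/h)² = (1×0.0217)² = 0.000471
δV/V = √(0.00356) = 0.0596
V = 23.2 cm^3, so δV = 0.0596 × 23.2 = 1.38 cm^3.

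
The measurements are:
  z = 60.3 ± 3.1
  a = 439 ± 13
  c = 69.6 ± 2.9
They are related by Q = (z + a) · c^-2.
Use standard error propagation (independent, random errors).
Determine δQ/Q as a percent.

Let u = z + a = 499. δu = √(δz² + δa²) = √(9.61 + 169) = 13.4, so δu/u = 0.0268.
Q is then a monomial in u, c:
δQ/Q = √((δu/u)² + (-2·δc/c)²) = √(0.000716 + 0.00694) = 0.0875

8.75%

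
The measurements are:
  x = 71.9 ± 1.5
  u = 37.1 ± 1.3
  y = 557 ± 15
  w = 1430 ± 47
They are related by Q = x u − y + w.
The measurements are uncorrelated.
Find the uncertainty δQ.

119

Let p = x·u = 2670. δp/p = √((1·δx/x)² + (1·δu/u)²) = √(0.000435 + 0.00123) = 0.0408, so δp = 109.
Q = p − y + w: δQ = √(δp² + δy² + δw²) = √(11800 + 225 + 2210) = 119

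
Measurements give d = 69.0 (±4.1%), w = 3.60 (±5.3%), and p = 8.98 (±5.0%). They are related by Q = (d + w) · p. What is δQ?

41.4

Let u = d + w = 72.6. δu = √(δd² + δw²) = √(8.00 + 0.0364) = 2.84, so δu/u = 0.0391.
Q is then a monomial in u, p:
δQ/Q = √((δu/u)² + (1·δp/p)²) = √(0.00153 + 0.00250) = 0.0634
Q = 652, so δQ = 0.0634 × 652 = 41.4.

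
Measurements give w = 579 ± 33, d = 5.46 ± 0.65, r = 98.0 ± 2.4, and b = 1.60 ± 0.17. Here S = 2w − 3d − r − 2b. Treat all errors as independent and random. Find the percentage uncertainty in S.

6.35%

S is a linear combination, so absolute uncertainties add in quadrature:
  (2·δw)² = 4360;  (3·δd)² = 3.80;  (δr)² = 5.76;  (2·δb)² = 0.116
δS = √(4370) = 66.1
S = 1040, so δS/S = 66.1/1040 = 0.0635.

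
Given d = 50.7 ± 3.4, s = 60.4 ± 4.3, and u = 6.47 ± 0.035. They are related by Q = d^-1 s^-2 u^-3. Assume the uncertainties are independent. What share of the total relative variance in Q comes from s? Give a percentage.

(δQ/Q)² = (-1·δd/d)² + (-2·δs/s)² + (-3·δu/u)²
  d term: (-1×0.0671)² = 0.00450
  s term: (-2×0.0712)² = 0.0203
  u term: (-3×0.00541)² = 0.000263
Total = 0.0250. Share from s = 0.0203/0.0250 = 0.810.

81.0%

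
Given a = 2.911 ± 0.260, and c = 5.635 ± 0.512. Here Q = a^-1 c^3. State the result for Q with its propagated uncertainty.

61.47 ± 17.6

Each factor contributes (exponent × relative error)² to (δQ/Q)²:
  (-1·δa/a)² = (-1×0.0893)² = 0.00798;  (3·δc/c)² = (3×0.0909)² = 0.0743
δQ/Q = √(0.0823) = 0.287
Q = 61.47, so δQ = 0.287 × 61.47 = 17.6.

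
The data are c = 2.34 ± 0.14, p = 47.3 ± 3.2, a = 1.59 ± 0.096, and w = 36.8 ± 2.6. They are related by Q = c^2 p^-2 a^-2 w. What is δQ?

0.00814

Each factor contributes (exponent × relative error)² to (δQ/Q)²:
  (2·δc/c)² = (2×0.0598)² = 0.0143;  (-2·δp/p)² = (-2×0.0677)² = 0.0183;  (-2·δa/a)² = (-2×0.0604)² = 0.0146;  (1·δw/w)² = (1×0.0707)² = 0.00499
δQ/Q = √(0.0522) = 0.228
Q = 0.0356, so δQ = 0.228 × 0.0356 = 0.00814.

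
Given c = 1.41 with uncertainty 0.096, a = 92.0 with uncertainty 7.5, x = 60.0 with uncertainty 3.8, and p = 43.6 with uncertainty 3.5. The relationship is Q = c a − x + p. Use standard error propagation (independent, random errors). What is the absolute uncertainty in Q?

Let w = c·a = 130. δw/w = √((1·δc/c)² + (1·δa/a)²) = √(0.00464 + 0.00665) = 0.106, so δw = 13.8.
Q = w − x + p: δQ = √(δw² + δx² + δp²) = √(190 + 14.4 + 12.2) = 14.7

14.7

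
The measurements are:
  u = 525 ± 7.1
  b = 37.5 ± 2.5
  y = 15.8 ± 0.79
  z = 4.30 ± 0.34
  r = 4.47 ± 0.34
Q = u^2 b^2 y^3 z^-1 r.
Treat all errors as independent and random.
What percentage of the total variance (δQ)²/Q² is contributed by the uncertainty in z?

(δQ/Q)² = (2·δu/u)² + (2·δb/b)² + (3·δy/y)² + (-1·δz/z)² + (1·δr/r)²
  u term: (2×0.0135)² = 0.000732
  b term: (2×0.0667)² = 0.0178
  y term: (3×0.0500)² = 0.0225
  z term: (-1×0.0791)² = 0.00625
  r term: (1×0.0761)² = 0.00579
Total = 0.0530. Share from z = 0.00625/0.0530 = 0.118.

11.8%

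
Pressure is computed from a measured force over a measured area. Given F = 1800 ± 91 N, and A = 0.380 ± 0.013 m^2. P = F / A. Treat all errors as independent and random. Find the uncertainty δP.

P is a product of powers, so relative uncertainties combine in quadrature:
  (1·δF/F)² = (1×0.0506)² = 0.00256;  (-1·δA/A)² = (-1×0.0342)² = 0.00117
δP/P = √(0.00373) = 0.0610
P = 4740 Pa, so δP = 0.0610 × 4740 = 289 Pa.

289 Pa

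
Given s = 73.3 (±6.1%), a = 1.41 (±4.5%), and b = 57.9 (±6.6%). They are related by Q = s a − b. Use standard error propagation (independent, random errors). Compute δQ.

8.72

Let p = s·a = 103. δp/p = √((1·δs/s)² + (1·δa/a)²) = √(0.00372 + 0.00202) = 0.0758, so δp = 7.83.
Q = p − b: δQ = √(δp² + δb²) = √(61.4 + 14.6) = 8.72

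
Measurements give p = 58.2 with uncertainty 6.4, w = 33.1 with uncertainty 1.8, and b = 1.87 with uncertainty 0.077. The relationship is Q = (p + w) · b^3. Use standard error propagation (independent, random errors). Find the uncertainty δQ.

Let u = p + w = 91.3. δu = √(δp² + δw²) = √(41.0 + 3.24) = 6.65, so δu/u = 0.0728.
Q is then a monomial in u, b:
δQ/Q = √((δu/u)² + (3·δb/b)²) = √(0.00530 + 0.0153) = 0.143
Q = 597, so δQ = 0.143 × 597 = 85.6.

85.6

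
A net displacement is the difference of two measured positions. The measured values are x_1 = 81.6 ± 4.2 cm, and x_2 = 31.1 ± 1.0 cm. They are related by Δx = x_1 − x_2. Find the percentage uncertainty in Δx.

8.55%

Δx is a linear combination, so absolute uncertainties add in quadrature:
  (δx_1)² = 17.6;  (δx_2)² = 1.00
δΔx = √(18.6) = 4.32 cm
Δx = 50.5 cm, so δΔx/Δx = 4.32/50.5 = 0.0855.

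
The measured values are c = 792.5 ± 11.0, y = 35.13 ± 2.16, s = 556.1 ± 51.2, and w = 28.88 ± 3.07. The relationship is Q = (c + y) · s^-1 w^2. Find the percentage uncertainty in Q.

23.2%

Let u = c + y = 827.6. δu = √(δc² + δy²) = √(121 + 4.67) = 11.2, so δu/u = 0.0135.
Q is then a monomial in u, s, w:
δQ/Q = √((δu/u)² + (-1·δs/s)² + (2·δw/w)²) = √(0.000183 + 0.00848 + 0.0452) = 0.232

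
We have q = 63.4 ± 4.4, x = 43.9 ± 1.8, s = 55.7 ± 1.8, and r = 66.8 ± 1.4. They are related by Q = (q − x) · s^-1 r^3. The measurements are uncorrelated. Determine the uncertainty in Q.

26500

Let u = q − x = 19.5. δu = √(δq² + δx²) = √(19.4 + 3.24) = 4.75, so δu/u = 0.244.
Q is then a monomial in u, s, r:
δQ/Q = √((δu/u)² + (-1·δs/s)² + (3·δr/r)²) = √(0.0594 + 0.00104 + 0.00395) = 0.254
Q = 1.04e+05, so δQ = 0.254 × 1.04e+05 = 26500.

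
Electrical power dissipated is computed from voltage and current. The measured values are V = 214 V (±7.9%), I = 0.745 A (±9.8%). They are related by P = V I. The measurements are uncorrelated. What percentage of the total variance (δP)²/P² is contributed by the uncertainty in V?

39.4%

(δP/P)² = (1·δV/V)² + (1·δI/I)²
  V term: (1×0.0790)² = 0.00624
  I term: (1×0.0980)² = 0.00960
Total = 0.0158. Share from V = 0.00624/0.0158 = 0.394.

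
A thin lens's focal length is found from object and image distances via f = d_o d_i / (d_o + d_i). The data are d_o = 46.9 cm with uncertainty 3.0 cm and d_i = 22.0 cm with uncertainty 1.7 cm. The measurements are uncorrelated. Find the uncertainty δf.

0.845 cm

∂f/∂d_o = (d_i/(d_o+d_i))² = 0.102;  ∂f/∂d_i = (d_o/(d_o+d_i))² = 0.463
δf = √((∂f/∂d_o · δd_o)² + (∂f/∂d_i · δd_i)²) = √(0.0936 + 0.620) = 0.845 cm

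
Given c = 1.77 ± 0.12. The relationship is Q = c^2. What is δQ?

0.425

Q ∝ c^2, so δQ/Q = |2| · δc/c = 2 × 0.0678 = 0.136.
Q = 3.13, so δQ = 0.136 × 3.13 = 0.425.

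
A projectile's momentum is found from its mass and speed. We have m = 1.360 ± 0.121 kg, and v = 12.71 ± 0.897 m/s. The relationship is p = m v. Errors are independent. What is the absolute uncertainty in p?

For a monomial p ∝ m, v, fractional errors add in quadrature:
  (1·δm/m)² = (1×0.0890)² = 0.00792;  (1·δv/v)² = (1×0.0706)² = 0.00498
δp/p = √(0.0129) = 0.114
p = 17.29 kg·m/s, so δp = 0.114 × 17.29 = 1.96 kg·m/s.

1.96 kg·m/s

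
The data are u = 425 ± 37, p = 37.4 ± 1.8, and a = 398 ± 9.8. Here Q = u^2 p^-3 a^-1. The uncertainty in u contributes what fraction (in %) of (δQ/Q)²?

(δQ/Q)² = (2·δu/u)² + (-3·δp/p)² + (-1·δa/a)²
  u term: (2×0.0871)² = 0.0303
  p term: (-3×0.0481)² = 0.0208
  a term: (-1×0.0246)² = 0.000606
Total = 0.0518. Share from u = 0.0303/0.0518 = 0.586.

58.6%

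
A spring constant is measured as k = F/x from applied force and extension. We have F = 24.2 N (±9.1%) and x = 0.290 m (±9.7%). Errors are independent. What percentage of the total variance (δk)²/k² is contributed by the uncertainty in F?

46.8%

(δk/k)² = (1·δF/F)² + (-1·δx/x)²
  F term: (1×0.0910)² = 0.00828
  x term: (-1×0.0970)² = 0.00941
Total = 0.0177. Share from F = 0.00828/0.0177 = 0.468.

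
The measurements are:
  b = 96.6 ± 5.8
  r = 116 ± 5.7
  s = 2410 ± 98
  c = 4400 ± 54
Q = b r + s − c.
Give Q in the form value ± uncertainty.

9220 ± 877

Let p = b·r = 11200. δp/p = √((1·δb/b)² + (1·δr/r)²) = √(0.00360 + 0.00241) = 0.0776, so δp = 869.
Q = p + s − c: δQ = √(δp² + δs² + δc²) = √(7.56e+05 + 9600 + 2920) = 877
Q = 9220.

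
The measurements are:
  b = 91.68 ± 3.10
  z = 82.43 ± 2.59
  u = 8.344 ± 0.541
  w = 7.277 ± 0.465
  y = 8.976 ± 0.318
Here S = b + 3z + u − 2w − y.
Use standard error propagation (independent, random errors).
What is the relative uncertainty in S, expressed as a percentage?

Sums and differences: (δS)² = Σ (cᵢ δxᵢ)².
  (δb)² = 9.61;  (3·δz)² = 60.4;  (δu)² = 0.293;  (2·δw)² = 0.865;  (δy)² = 0.101
δS = √(71.2) = 8.44
S = 323.8, so δS/S = 8.44/323.8 = 0.0261.

2.61%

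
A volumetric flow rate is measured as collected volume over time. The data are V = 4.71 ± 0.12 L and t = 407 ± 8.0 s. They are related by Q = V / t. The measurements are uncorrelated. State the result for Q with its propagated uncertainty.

0.0116 ± 0.000372 L/s

Relative error in a monomial: (δQ/Q)² = Σ (nᵢ · δxᵢ/xᵢ)².
  (1·δV/V)² = (1×0.0255)² = 0.000649;  (-1·δt/t)² = (-1×0.0197)² = 0.000386
δQ/Q = √(0.00104) = 0.0322
Q = 0.0116 L/s, so δQ = 0.0322 × 0.0116 = 0.000372 L/s.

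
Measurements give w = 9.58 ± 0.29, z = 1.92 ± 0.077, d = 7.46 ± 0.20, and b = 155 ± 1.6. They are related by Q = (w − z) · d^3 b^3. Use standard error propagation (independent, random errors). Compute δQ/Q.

Let u = w − z = 7.66. δu = √(δw² + δz²) = √(0.0841 + 0.00593) = 0.300, so δu/u = 0.0392.
Q is then a monomial in u, d, b:
δQ/Q = √((δu/u)² + (3·δd/d)² + (3·δb/b)²) = √(0.00153 + 0.00647 + 0.000959) = 0.0947

0.0947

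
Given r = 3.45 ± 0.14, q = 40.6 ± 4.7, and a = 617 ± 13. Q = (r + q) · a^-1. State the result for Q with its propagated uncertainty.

0.0714 ± 0.00777

Let u = r + q = 44.1. δu = √(δr² + δq²) = √(0.0196 + 22.1) = 4.70, so δu/u = 0.107.
Q is then a monomial in u, a:
δQ/Q = √((δu/u)² + (-1·δa/a)²) = √(0.0114 + 0.000444) = 0.109
Q = 0.0714, so δQ = 0.109 × 0.0714 = 0.00777.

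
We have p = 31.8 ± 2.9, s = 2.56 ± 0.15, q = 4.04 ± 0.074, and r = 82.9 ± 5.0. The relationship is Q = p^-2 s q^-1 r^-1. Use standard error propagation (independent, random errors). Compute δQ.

Q is a product of powers, so relative uncertainties combine in quadrature:
  (-2·δp/p)² = (-2×0.0912)² = 0.0333;  (1·δs/s)² = (1×0.0586)² = 0.00343;  (-1·δq/q)² = (-1×0.0183)² = 0.000336;  (-1·δr/r)² = (-1×0.0603)² = 0.00364
δQ/Q = √(0.0407) = 0.202
Q = 7.56e-06, so δQ = 0.202 × 7.56e-06 = 1.52e-06.

1.52e-06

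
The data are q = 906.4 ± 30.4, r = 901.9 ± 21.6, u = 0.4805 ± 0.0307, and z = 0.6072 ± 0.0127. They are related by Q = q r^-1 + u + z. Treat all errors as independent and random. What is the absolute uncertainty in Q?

Let p = q·r^-1 = 1.005. δp/p = √((1·δq/q)² + (-1·δr/r)²) = √(0.00112 + 0.000574) = 0.0412, so δp = 0.0414.
Q = p + u + z: δQ = √(δp² + δu² + δz²) = √(0.00172 + 0.000942 + 0.000161) = 0.0531

0.0531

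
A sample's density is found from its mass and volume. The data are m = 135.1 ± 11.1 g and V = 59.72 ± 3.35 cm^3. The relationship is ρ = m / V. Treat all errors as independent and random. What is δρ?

Relative error in a monomial: (δρ/ρ)² = Σ (nᵢ · δxᵢ/xᵢ)².
  (1·δm/m)² = (1×0.0822)² = 0.00675;  (-1·δV/V)² = (-1×0.0561)² = 0.00315
δρ/ρ = √(0.00990) = 0.0995
ρ = 2.262 g/cm^3, so δρ = 0.0995 × 2.262 = 0.225 g/cm^3.

0.225 g/cm^3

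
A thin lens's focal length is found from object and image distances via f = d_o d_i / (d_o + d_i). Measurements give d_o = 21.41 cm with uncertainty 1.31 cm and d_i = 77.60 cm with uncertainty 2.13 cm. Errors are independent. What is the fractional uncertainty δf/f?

∂f/∂d_o = (d_i/(d_o+d_i))² = 0.614;  ∂f/∂d_i = (d_o/(d_o+d_i))² = 0.0468
δf = √((∂f/∂d_o · δd_o)² + (∂f/∂d_i · δd_i)²) = √(0.648 + 0.00992) = 0.811 cm
f = 16.78 cm, so δf/f = 0.811/16.78 = 0.0483.

0.0483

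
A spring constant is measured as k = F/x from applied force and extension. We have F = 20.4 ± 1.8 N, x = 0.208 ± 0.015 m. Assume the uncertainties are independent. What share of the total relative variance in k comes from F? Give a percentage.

(δk/k)² = (1·δF/F)² + (-1·δx/x)²
  F term: (1×0.0882)² = 0.00779
  x term: (-1×0.0721)² = 0.00520
Total = 0.0130. Share from F = 0.00779/0.0130 = 0.600.

60.0%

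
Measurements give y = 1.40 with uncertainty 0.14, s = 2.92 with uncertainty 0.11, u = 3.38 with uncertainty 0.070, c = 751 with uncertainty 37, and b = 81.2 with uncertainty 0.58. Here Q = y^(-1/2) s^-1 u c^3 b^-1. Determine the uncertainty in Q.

Each factor contributes (exponent × relative error)² to (δQ/Q)²:
  (−½·δy/y)² = (-0.5×0.100)² = 0.00250;  (-1·δs/s)² = (-1×0.0377)² = 0.00142;  (1·δu/u)² = (1×0.0207)² = 0.000429;  (3·δc/c)² = (3×0.0493)² = 0.0218;  (-1·δb/b)² = (-1×0.00714)² = 5.1e-05
δQ/Q = √(0.0262) = 0.162
Q = 5.1e+06, so δQ = 0.162 × 5.1e+06 = 8.27e+05.

8.27e+05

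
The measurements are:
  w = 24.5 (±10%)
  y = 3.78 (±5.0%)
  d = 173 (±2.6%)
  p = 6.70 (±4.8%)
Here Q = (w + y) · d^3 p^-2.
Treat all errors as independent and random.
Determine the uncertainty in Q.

4.93e+05

Let u = w + y = 28.3. δu = √(δw² + δy²) = √(6.00 + 0.0357) = 2.46, so δu/u = 0.0869.
Q is then a monomial in u, d, p:
δQ/Q = √((δu/u)² + (3·δd/d)² + (-2·δp/p)²) = √(0.00755 + 0.00608 + 0.00922) = 0.151
Q = 3.26e+06, so δQ = 0.151 × 3.26e+06 = 4.93e+05.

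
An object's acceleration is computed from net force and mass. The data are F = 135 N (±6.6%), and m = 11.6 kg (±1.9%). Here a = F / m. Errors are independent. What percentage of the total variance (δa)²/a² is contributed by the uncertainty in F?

(δa/a)² = (1·δF/F)² + (-1·δm/m)²
  F term: (1×0.0660)² = 0.00436
  m term: (-1×0.0190)² = 0.000361
Total = 0.00472. Share from F = 0.00436/0.00472 = 0.923.

92.3%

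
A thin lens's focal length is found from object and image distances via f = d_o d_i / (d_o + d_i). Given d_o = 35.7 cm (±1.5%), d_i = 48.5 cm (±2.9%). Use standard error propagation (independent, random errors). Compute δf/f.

∂f/∂d_o = (d_i/(d_o+d_i))² = 0.332;  ∂f/∂d_i = (d_o/(d_o+d_i))² = 0.180
δf = √((∂f/∂d_o · δd_o)² + (∂f/∂d_i · δd_i)²) = √(0.0316 + 0.0639) = 0.309 cm
f = 20.6 cm, so δf/f = 0.309/20.6 = 0.0150.

0.0150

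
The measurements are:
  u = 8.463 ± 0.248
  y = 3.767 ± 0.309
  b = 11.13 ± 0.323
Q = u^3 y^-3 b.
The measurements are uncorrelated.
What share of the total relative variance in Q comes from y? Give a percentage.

(δQ/Q)² = (3·δu/u)² + (-3·δy/y)² + (1·δb/b)²
  u term: (3×0.0293)² = 0.00773
  y term: (-3×0.0820)² = 0.0606
  b term: (1×0.0290)² = 0.000842
Total = 0.0691. Share from y = 0.0606/0.0691 = 0.876.

87.6%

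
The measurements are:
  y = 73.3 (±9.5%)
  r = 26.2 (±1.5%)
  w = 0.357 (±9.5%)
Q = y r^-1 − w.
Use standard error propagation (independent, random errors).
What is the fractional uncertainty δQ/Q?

Let p = y·r^-1 = 2.80. δp/p = √((1·δy/y)² + (-1·δr/r)²) = √(0.00903 + 0.000225) = 0.0962, so δp = 0.269.
Q = p − w: δQ = √(δp² + δw²) = √(0.0724 + 0.00115) = 0.271
Q = 2.44, so δQ/Q = 0.271/2.44 = 0.111.

0.111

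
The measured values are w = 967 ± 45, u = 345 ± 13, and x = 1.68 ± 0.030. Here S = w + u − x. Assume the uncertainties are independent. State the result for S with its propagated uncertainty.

1310 ± 46.8

For a sum/difference, combine absolute errors in quadrature:
  (δw)² = 2020;  (δu)² = 169;  (δx)² = 0.000900
δS = √(2190) = 46.8
S = 1310.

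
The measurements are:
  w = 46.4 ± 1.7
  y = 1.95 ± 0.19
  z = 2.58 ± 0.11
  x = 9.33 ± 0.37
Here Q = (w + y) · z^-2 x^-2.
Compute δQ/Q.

0.122

Let u = w + y = 48.4. δu = √(δw² + δy²) = √(2.89 + 0.0361) = 1.71, so δu/u = 0.0354.
Q is then a monomial in u, z, x:
δQ/Q = √((δu/u)² + (-2·δz/z)² + (-2·δx/x)²) = √(0.00125 + 0.00727 + 0.00629) = 0.122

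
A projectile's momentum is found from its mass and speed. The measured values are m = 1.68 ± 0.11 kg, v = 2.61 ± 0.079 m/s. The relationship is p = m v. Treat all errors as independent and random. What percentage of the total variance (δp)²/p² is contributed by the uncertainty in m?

(δp/p)² = (1·δm/m)² + (1·δv/v)²
  m term: (1×0.0655)² = 0.00429
  v term: (1×0.0303)² = 0.000916
Total = 0.00520. Share from m = 0.00429/0.00520 = 0.824.

82.4%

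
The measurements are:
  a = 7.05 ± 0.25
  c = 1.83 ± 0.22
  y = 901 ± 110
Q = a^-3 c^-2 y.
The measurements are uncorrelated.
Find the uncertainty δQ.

0.223

Products/powers → add relative errors in quadrature, weighted by exponent:
  (-3·δa/a)² = (-3×0.0355)² = 0.0113;  (-2·δc/c)² = (-2×0.120)² = 0.0578;  (1·δy/y)² = (1×0.122)² = 0.0149
δQ/Q = √(0.0840) = 0.290
Q = 0.768, so δQ = 0.290 × 0.768 = 0.223.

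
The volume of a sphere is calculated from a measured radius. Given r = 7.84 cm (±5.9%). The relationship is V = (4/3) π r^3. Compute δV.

357 cm^3

Each factor contributes (exponent × relative error)² to (δV/V)²:
  (3·δr/r)² = (3×0.0590)² = 0.0313
δV/V = √(0.0313) = 0.177
V = 2020 cm^3, so δV = 0.177 × 2020 = 357 cm^3.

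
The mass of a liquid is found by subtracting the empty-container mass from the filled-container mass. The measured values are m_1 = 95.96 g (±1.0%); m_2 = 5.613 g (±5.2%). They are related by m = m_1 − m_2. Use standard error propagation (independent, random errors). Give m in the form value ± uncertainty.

For a sum/difference, combine absolute errors in quadrature:
  (δm_1)² = 0.921;  (δm_2)² = 0.0852
δm = √(1.01) = 1.00 g
m = 90.35 g.

90.35 ± 1.00 g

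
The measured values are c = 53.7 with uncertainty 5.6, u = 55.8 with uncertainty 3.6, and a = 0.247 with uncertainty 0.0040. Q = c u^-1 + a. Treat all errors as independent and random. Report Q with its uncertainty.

Let p = c·u^-1 = 0.962. δp/p = √((1·δc/c)² + (-1·δu/u)²) = √(0.0109 + 0.00416) = 0.123, so δp = 0.118.
Q = p + a: δQ = √(δp² + δa²) = √(0.0139 + 1.6e-05) = 0.118
Q = 1.21.

1.21 ± 0.118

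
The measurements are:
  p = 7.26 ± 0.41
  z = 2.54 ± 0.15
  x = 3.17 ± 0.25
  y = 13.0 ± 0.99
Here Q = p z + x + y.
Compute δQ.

1.82

Let w = p·z = 18.4. δw/w = √((1·δp/p)² + (1·δz/z)²) = √(0.00319 + 0.00349) = 0.0817, so δw = 1.51.
Q = w + x + y: δQ = √(δw² + δx² + δy²) = √(2.27 + 0.0625 + 0.980) = 1.82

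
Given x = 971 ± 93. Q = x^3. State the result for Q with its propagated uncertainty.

Q ∝ x^3, so δQ/Q = |3| · δx/x = 3 × 0.0958 = 0.287.
Q = 9.15e+08, so δQ = 0.287 × 9.15e+08 = 2.63e+08.

(9.15 ± 2.63) × 10^8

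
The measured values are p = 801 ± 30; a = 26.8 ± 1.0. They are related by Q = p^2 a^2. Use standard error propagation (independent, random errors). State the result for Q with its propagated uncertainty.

(4.61 ± 0.487) × 10^8

For a monomial Q ∝ p^2, a^2, fractional errors add in quadrature:
  (2·δp/p)² = (2×0.0375)² = 0.00561;  (2·δa/a)² = (2×0.0373)² = 0.00557
δQ/Q = √(0.0112) = 0.106
Q = 4.61e+08, so δQ = 0.106 × 4.61e+08 = 4.87e+07.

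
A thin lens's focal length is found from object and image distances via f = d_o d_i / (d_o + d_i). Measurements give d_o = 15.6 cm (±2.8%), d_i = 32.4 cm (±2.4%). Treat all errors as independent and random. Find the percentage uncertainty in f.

∂f/∂d_o = (d_i/(d_o+d_i))² = 0.456;  ∂f/∂d_i = (d_o/(d_o+d_i))² = 0.106
δf = √((∂f/∂d_o · δd_o)² + (∂f/∂d_i · δd_i)²) = √(0.0396 + 0.00675) = 0.215 cm
f = 10.5 cm, so δf/f = 0.215/10.5 = 0.0204.

2.04%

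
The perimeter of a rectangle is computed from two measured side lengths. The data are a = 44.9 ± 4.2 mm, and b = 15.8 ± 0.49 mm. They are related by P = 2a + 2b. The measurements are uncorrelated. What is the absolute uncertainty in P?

8.46 mm

Absolute uncertainties add in quadrature for a linear combination:
  (2·δa)² = 70.6;  (2·δb)² = 0.960
δP = √(71.5) = 8.46 mm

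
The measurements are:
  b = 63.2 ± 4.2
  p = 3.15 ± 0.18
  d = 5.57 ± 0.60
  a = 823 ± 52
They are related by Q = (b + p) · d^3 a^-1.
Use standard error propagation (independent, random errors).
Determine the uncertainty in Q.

4.67

Let u = b + p = 66.4. δu = √(δb² + δp²) = √(17.6 + 0.0324) = 4.20, so δu/u = 0.0634.
Q is then a monomial in u, d, a:
δQ/Q = √((δu/u)² + (3·δd/d)² + (-1·δa/a)²) = √(0.00401 + 0.104 + 0.00399) = 0.335
Q = 13.9, so δQ = 0.335 × 13.9 = 4.67.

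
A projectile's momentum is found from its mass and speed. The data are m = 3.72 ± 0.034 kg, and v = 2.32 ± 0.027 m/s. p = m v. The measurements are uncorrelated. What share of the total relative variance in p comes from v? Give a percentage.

(δp/p)² = (1·δm/m)² + (1·δv/v)²
  m term: (1×0.00914)² = 8.35e-05
  v term: (1×0.0116)² = 0.000135
Total = 0.000219. Share from v = 0.000135/0.000219 = 0.619.

61.9%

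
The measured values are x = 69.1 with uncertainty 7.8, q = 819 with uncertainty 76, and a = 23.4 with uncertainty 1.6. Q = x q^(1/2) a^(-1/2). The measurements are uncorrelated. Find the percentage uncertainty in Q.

12.7%

Relative error in a monomial: (δQ/Q)² = Σ (nᵢ · δxᵢ/xᵢ)².
  (1·δx/x)² = (1×0.113)² = 0.0127;  (½·δq/q)² = (0.5×0.0928)² = 0.00215;  (−½·δa/a)² = (-0.5×0.0684)² = 0.00117
δQ/Q = √(0.0161) = 0.127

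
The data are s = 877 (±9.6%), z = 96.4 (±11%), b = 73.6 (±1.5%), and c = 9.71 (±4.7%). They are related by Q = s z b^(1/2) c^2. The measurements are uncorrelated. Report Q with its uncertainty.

Relative error in a monomial: (δQ/Q)² = Σ (nᵢ · δxᵢ/xᵢ)².
  (1·δs/s)² = (1×0.0960)² = 0.00922;  (1·δz/z)² = (1×0.110)² = 0.0121;  (½·δb/b)² = (0.5×0.0150)² = 5.62e-05;  (2·δc/c)² = (2×0.0470)² = 0.00884
δQ/Q = √(0.0302) = 0.174
Q = 6.84e+07, so δQ = 0.174 × 6.84e+07 = 1.19e+07.

(6.84 ± 1.19) × 10^7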